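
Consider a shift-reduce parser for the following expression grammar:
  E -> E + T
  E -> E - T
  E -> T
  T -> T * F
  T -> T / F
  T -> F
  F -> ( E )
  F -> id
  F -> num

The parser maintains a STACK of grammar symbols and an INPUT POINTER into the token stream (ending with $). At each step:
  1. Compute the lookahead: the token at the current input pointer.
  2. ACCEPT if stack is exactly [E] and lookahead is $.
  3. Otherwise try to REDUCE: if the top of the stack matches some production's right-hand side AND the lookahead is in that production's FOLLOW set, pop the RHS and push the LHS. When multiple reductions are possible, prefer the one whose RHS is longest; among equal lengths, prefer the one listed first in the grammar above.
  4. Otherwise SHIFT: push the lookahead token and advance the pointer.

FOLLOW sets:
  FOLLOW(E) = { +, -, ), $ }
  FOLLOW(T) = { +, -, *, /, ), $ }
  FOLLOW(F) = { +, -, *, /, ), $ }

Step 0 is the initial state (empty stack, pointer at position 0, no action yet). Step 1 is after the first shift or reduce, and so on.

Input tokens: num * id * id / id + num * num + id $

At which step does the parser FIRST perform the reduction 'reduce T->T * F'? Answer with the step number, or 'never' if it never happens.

Step 1: shift num. Stack=[num] ptr=1 lookahead=* remaining=[* id * id / id + num * num + id $]
Step 2: reduce F->num. Stack=[F] ptr=1 lookahead=* remaining=[* id * id / id + num * num + id $]
Step 3: reduce T->F. Stack=[T] ptr=1 lookahead=* remaining=[* id * id / id + num * num + id $]
Step 4: shift *. Stack=[T *] ptr=2 lookahead=id remaining=[id * id / id + num * num + id $]
Step 5: shift id. Stack=[T * id] ptr=3 lookahead=* remaining=[* id / id + num * num + id $]
Step 6: reduce F->id. Stack=[T * F] ptr=3 lookahead=* remaining=[* id / id + num * num + id $]
Step 7: reduce T->T * F. Stack=[T] ptr=3 lookahead=* remaining=[* id / id + num * num + id $]

Answer: 7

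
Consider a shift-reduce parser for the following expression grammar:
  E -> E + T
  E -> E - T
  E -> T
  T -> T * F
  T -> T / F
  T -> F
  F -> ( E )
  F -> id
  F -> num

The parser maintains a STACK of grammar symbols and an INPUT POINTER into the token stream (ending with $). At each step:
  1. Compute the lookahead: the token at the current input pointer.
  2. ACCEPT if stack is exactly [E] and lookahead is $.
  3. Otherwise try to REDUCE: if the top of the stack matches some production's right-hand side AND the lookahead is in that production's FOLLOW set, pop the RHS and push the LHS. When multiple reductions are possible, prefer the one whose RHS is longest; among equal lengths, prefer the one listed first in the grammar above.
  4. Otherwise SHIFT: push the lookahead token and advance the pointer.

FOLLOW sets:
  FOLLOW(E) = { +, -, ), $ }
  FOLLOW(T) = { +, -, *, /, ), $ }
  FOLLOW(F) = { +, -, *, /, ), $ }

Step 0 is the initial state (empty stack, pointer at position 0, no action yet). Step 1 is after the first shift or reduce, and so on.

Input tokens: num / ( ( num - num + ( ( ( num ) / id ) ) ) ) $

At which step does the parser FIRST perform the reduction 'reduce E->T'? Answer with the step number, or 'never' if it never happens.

Step 1: shift num. Stack=[num] ptr=1 lookahead=/ remaining=[/ ( ( num - num + ( ( ( num ) / id ) ) ) ) $]
Step 2: reduce F->num. Stack=[F] ptr=1 lookahead=/ remaining=[/ ( ( num - num + ( ( ( num ) / id ) ) ) ) $]
Step 3: reduce T->F. Stack=[T] ptr=1 lookahead=/ remaining=[/ ( ( num - num + ( ( ( num ) / id ) ) ) ) $]
Step 4: shift /. Stack=[T /] ptr=2 lookahead=( remaining=[( ( num - num + ( ( ( num ) / id ) ) ) ) $]
Step 5: shift (. Stack=[T / (] ptr=3 lookahead=( remaining=[( num - num + ( ( ( num ) / id ) ) ) ) $]
Step 6: shift (. Stack=[T / ( (] ptr=4 lookahead=num remaining=[num - num + ( ( ( num ) / id ) ) ) ) $]
Step 7: shift num. Stack=[T / ( ( num] ptr=5 lookahead=- remaining=[- num + ( ( ( num ) / id ) ) ) ) $]
Step 8: reduce F->num. Stack=[T / ( ( F] ptr=5 lookahead=- remaining=[- num + ( ( ( num ) / id ) ) ) ) $]
Step 9: reduce T->F. Stack=[T / ( ( T] ptr=5 lookahead=- remaining=[- num + ( ( ( num ) / id ) ) ) ) $]
Step 10: reduce E->T. Stack=[T / ( ( E] ptr=5 lookahead=- remaining=[- num + ( ( ( num ) / id ) ) ) ) $]

Answer: 10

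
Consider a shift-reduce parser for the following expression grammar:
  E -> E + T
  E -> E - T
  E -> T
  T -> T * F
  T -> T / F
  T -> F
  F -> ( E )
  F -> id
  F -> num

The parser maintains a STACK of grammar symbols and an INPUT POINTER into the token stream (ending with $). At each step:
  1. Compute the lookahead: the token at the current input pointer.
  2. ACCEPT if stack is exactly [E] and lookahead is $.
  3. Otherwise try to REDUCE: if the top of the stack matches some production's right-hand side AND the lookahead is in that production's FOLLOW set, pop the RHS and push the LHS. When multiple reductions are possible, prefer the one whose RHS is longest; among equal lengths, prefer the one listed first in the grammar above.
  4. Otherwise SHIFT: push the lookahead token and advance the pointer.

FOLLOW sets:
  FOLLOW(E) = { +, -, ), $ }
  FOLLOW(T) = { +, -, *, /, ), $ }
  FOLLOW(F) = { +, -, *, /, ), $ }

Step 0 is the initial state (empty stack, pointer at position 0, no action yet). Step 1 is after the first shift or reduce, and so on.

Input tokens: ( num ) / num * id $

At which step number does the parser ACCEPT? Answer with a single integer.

Answer: 18

Derivation:
Step 1: shift (. Stack=[(] ptr=1 lookahead=num remaining=[num ) / num * id $]
Step 2: shift num. Stack=[( num] ptr=2 lookahead=) remaining=[) / num * id $]
Step 3: reduce F->num. Stack=[( F] ptr=2 lookahead=) remaining=[) / num * id $]
Step 4: reduce T->F. Stack=[( T] ptr=2 lookahead=) remaining=[) / num * id $]
Step 5: reduce E->T. Stack=[( E] ptr=2 lookahead=) remaining=[) / num * id $]
Step 6: shift ). Stack=[( E )] ptr=3 lookahead=/ remaining=[/ num * id $]
Step 7: reduce F->( E ). Stack=[F] ptr=3 lookahead=/ remaining=[/ num * id $]
Step 8: reduce T->F. Stack=[T] ptr=3 lookahead=/ remaining=[/ num * id $]
Step 9: shift /. Stack=[T /] ptr=4 lookahead=num remaining=[num * id $]
Step 10: shift num. Stack=[T / num] ptr=5 lookahead=* remaining=[* id $]
Step 11: reduce F->num. Stack=[T / F] ptr=5 lookahead=* remaining=[* id $]
Step 12: reduce T->T / F. Stack=[T] ptr=5 lookahead=* remaining=[* id $]
Step 13: shift *. Stack=[T *] ptr=6 lookahead=id remaining=[id $]
Step 14: shift id. Stack=[T * id] ptr=7 lookahead=$ remaining=[$]
Step 15: reduce F->id. Stack=[T * F] ptr=7 lookahead=$ remaining=[$]
Step 16: reduce T->T * F. Stack=[T] ptr=7 lookahead=$ remaining=[$]
Step 17: reduce E->T. Stack=[E] ptr=7 lookahead=$ remaining=[$]
Step 18: accept. Stack=[E] ptr=7 lookahead=$ remaining=[$]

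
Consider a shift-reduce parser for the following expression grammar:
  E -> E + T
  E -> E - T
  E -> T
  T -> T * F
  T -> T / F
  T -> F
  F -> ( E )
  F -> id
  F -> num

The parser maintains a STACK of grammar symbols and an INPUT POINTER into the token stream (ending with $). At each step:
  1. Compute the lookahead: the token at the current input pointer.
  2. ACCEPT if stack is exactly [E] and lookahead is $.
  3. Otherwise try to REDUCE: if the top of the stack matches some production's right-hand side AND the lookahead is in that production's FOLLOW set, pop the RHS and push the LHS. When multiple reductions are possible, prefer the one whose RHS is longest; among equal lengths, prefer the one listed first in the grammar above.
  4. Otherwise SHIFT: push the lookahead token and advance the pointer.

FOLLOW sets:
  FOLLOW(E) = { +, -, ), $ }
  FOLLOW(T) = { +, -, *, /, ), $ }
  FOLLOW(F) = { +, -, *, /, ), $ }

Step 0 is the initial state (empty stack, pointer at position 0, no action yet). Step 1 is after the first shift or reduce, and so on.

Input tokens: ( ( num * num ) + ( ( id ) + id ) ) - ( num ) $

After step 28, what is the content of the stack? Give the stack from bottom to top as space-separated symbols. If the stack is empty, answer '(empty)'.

Answer: ( E + ( E + F

Derivation:
Step 1: shift (. Stack=[(] ptr=1 lookahead=( remaining=[( num * num ) + ( ( id ) + id ) ) - ( num ) $]
Step 2: shift (. Stack=[( (] ptr=2 lookahead=num remaining=[num * num ) + ( ( id ) + id ) ) - ( num ) $]
Step 3: shift num. Stack=[( ( num] ptr=3 lookahead=* remaining=[* num ) + ( ( id ) + id ) ) - ( num ) $]
Step 4: reduce F->num. Stack=[( ( F] ptr=3 lookahead=* remaining=[* num ) + ( ( id ) + id ) ) - ( num ) $]
Step 5: reduce T->F. Stack=[( ( T] ptr=3 lookahead=* remaining=[* num ) + ( ( id ) + id ) ) - ( num ) $]
Step 6: shift *. Stack=[( ( T *] ptr=4 lookahead=num remaining=[num ) + ( ( id ) + id ) ) - ( num ) $]
Step 7: shift num. Stack=[( ( T * num] ptr=5 lookahead=) remaining=[) + ( ( id ) + id ) ) - ( num ) $]
Step 8: reduce F->num. Stack=[( ( T * F] ptr=5 lookahead=) remaining=[) + ( ( id ) + id ) ) - ( num ) $]
Step 9: reduce T->T * F. Stack=[( ( T] ptr=5 lookahead=) remaining=[) + ( ( id ) + id ) ) - ( num ) $]
Step 10: reduce E->T. Stack=[( ( E] ptr=5 lookahead=) remaining=[) + ( ( id ) + id ) ) - ( num ) $]
Step 11: shift ). Stack=[( ( E )] ptr=6 lookahead=+ remaining=[+ ( ( id ) + id ) ) - ( num ) $]
Step 12: reduce F->( E ). Stack=[( F] ptr=6 lookahead=+ remaining=[+ ( ( id ) + id ) ) - ( num ) $]
Step 13: reduce T->F. Stack=[( T] ptr=6 lookahead=+ remaining=[+ ( ( id ) + id ) ) - ( num ) $]
Step 14: reduce E->T. Stack=[( E] ptr=6 lookahead=+ remaining=[+ ( ( id ) + id ) ) - ( num ) $]
Step 15: shift +. Stack=[( E +] ptr=7 lookahead=( remaining=[( ( id ) + id ) ) - ( num ) $]
Step 16: shift (. Stack=[( E + (] ptr=8 lookahead=( remaining=[( id ) + id ) ) - ( num ) $]
Step 17: shift (. Stack=[( E + ( (] ptr=9 lookahead=id remaining=[id ) + id ) ) - ( num ) $]
Step 18: shift id. Stack=[( E + ( ( id] ptr=10 lookahead=) remaining=[) + id ) ) - ( num ) $]
Step 19: reduce F->id. Stack=[( E + ( ( F] ptr=10 lookahead=) remaining=[) + id ) ) - ( num ) $]
Step 20: reduce T->F. Stack=[( E + ( ( T] ptr=10 lookahead=) remaining=[) + id ) ) - ( num ) $]
Step 21: reduce E->T. Stack=[( E + ( ( E] ptr=10 lookahead=) remaining=[) + id ) ) - ( num ) $]
Step 22: shift ). Stack=[( E + ( ( E )] ptr=11 lookahead=+ remaining=[+ id ) ) - ( num ) $]
Step 23: reduce F->( E ). Stack=[( E + ( F] ptr=11 lookahead=+ remaining=[+ id ) ) - ( num ) $]
Step 24: reduce T->F. Stack=[( E + ( T] ptr=11 lookahead=+ remaining=[+ id ) ) - ( num ) $]
Step 25: reduce E->T. Stack=[( E + ( E] ptr=11 lookahead=+ remaining=[+ id ) ) - ( num ) $]
Step 26: shift +. Stack=[( E + ( E +] ptr=12 lookahead=id remaining=[id ) ) - ( num ) $]
Step 27: shift id. Stack=[( E + ( E + id] ptr=13 lookahead=) remaining=[) ) - ( num ) $]
Step 28: reduce F->id. Stack=[( E + ( E + F] ptr=13 lookahead=) remaining=[) ) - ( num ) $]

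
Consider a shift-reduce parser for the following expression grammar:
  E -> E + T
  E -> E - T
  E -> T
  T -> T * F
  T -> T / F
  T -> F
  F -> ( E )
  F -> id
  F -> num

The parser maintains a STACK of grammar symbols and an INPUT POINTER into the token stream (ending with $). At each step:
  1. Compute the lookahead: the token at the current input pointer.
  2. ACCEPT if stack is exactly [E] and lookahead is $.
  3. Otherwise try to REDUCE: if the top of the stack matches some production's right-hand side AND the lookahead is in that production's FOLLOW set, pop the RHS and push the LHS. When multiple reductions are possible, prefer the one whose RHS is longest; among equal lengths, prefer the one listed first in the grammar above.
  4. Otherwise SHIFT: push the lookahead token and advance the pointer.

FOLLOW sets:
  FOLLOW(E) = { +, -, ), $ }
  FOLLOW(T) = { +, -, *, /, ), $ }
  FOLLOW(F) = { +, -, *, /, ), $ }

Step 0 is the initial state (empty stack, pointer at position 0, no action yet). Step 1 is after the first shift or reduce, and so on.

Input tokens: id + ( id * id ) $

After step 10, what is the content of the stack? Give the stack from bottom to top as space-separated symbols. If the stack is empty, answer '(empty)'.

Step 1: shift id. Stack=[id] ptr=1 lookahead=+ remaining=[+ ( id * id ) $]
Step 2: reduce F->id. Stack=[F] ptr=1 lookahead=+ remaining=[+ ( id * id ) $]
Step 3: reduce T->F. Stack=[T] ptr=1 lookahead=+ remaining=[+ ( id * id ) $]
Step 4: reduce E->T. Stack=[E] ptr=1 lookahead=+ remaining=[+ ( id * id ) $]
Step 5: shift +. Stack=[E +] ptr=2 lookahead=( remaining=[( id * id ) $]
Step 6: shift (. Stack=[E + (] ptr=3 lookahead=id remaining=[id * id ) $]
Step 7: shift id. Stack=[E + ( id] ptr=4 lookahead=* remaining=[* id ) $]
Step 8: reduce F->id. Stack=[E + ( F] ptr=4 lookahead=* remaining=[* id ) $]
Step 9: reduce T->F. Stack=[E + ( T] ptr=4 lookahead=* remaining=[* id ) $]
Step 10: shift *. Stack=[E + ( T *] ptr=5 lookahead=id remaining=[id ) $]

Answer: E + ( T *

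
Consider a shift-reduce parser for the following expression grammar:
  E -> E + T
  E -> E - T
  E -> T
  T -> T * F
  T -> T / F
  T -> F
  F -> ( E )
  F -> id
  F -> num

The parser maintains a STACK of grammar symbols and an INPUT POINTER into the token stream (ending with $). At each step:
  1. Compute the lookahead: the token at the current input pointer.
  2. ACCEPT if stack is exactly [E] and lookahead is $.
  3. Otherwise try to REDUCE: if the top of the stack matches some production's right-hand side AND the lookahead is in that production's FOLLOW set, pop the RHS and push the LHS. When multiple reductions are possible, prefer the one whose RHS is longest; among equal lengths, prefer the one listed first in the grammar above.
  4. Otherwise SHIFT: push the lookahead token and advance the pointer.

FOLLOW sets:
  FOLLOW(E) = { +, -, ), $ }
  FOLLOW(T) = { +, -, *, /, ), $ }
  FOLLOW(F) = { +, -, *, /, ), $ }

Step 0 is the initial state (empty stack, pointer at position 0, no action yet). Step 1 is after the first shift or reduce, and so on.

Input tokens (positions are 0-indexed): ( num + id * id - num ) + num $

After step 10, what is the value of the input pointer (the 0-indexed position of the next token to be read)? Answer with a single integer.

Step 1: shift (. Stack=[(] ptr=1 lookahead=num remaining=[num + id * id - num ) + num $]
Step 2: shift num. Stack=[( num] ptr=2 lookahead=+ remaining=[+ id * id - num ) + num $]
Step 3: reduce F->num. Stack=[( F] ptr=2 lookahead=+ remaining=[+ id * id - num ) + num $]
Step 4: reduce T->F. Stack=[( T] ptr=2 lookahead=+ remaining=[+ id * id - num ) + num $]
Step 5: reduce E->T. Stack=[( E] ptr=2 lookahead=+ remaining=[+ id * id - num ) + num $]
Step 6: shift +. Stack=[( E +] ptr=3 lookahead=id remaining=[id * id - num ) + num $]
Step 7: shift id. Stack=[( E + id] ptr=4 lookahead=* remaining=[* id - num ) + num $]
Step 8: reduce F->id. Stack=[( E + F] ptr=4 lookahead=* remaining=[* id - num ) + num $]
Step 9: reduce T->F. Stack=[( E + T] ptr=4 lookahead=* remaining=[* id - num ) + num $]
Step 10: shift *. Stack=[( E + T *] ptr=5 lookahead=id remaining=[id - num ) + num $]

Answer: 5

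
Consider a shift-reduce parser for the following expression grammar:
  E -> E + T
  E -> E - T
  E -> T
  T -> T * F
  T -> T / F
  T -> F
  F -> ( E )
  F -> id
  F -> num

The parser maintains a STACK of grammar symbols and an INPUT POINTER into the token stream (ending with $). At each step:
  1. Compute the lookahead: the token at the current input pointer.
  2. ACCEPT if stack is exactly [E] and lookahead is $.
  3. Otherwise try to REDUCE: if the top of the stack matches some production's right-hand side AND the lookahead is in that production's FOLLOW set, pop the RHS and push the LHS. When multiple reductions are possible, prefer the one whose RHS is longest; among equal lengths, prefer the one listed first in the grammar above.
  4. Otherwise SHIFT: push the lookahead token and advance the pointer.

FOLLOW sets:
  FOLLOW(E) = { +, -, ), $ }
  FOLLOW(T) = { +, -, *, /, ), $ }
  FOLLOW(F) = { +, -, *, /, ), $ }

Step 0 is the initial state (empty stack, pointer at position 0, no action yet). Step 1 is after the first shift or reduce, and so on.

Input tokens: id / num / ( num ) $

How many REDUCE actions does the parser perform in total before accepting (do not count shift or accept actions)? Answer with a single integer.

Answer: 10

Derivation:
Step 1: shift id. Stack=[id] ptr=1 lookahead=/ remaining=[/ num / ( num ) $]
Step 2: reduce F->id. Stack=[F] ptr=1 lookahead=/ remaining=[/ num / ( num ) $]
Step 3: reduce T->F. Stack=[T] ptr=1 lookahead=/ remaining=[/ num / ( num ) $]
Step 4: shift /. Stack=[T /] ptr=2 lookahead=num remaining=[num / ( num ) $]
Step 5: shift num. Stack=[T / num] ptr=3 lookahead=/ remaining=[/ ( num ) $]
Step 6: reduce F->num. Stack=[T / F] ptr=3 lookahead=/ remaining=[/ ( num ) $]
Step 7: reduce T->T / F. Stack=[T] ptr=3 lookahead=/ remaining=[/ ( num ) $]
Step 8: shift /. Stack=[T /] ptr=4 lookahead=( remaining=[( num ) $]
Step 9: shift (. Stack=[T / (] ptr=5 lookahead=num remaining=[num ) $]
Step 10: shift num. Stack=[T / ( num] ptr=6 lookahead=) remaining=[) $]
Step 11: reduce F->num. Stack=[T / ( F] ptr=6 lookahead=) remaining=[) $]
Step 12: reduce T->F. Stack=[T / ( T] ptr=6 lookahead=) remaining=[) $]
Step 13: reduce E->T. Stack=[T / ( E] ptr=6 lookahead=) remaining=[) $]
Step 14: shift ). Stack=[T / ( E )] ptr=7 lookahead=$ remaining=[$]
Step 15: reduce F->( E ). Stack=[T / F] ptr=7 lookahead=$ remaining=[$]
Step 16: reduce T->T / F. Stack=[T] ptr=7 lookahead=$ remaining=[$]
Step 17: reduce E->T. Stack=[E] ptr=7 lookahead=$ remaining=[$]
Step 18: accept. Stack=[E] ptr=7 lookahead=$ remaining=[$]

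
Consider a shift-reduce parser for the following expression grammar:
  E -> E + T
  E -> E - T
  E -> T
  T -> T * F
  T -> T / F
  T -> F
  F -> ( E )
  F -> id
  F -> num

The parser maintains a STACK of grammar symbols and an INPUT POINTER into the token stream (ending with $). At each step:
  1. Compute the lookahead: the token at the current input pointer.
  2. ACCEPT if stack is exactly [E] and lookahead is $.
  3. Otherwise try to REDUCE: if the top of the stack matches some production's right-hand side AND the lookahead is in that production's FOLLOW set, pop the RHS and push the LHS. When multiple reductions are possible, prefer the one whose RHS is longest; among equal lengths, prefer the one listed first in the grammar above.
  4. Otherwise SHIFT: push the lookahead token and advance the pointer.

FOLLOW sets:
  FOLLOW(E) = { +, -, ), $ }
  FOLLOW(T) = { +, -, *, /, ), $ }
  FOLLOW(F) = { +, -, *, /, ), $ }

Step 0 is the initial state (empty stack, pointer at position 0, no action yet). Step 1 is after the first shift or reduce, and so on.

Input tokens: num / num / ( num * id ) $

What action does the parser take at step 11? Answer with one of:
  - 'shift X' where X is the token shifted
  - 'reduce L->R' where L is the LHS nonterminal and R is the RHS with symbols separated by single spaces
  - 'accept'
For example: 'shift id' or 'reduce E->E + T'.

Answer: reduce F->num

Derivation:
Step 1: shift num. Stack=[num] ptr=1 lookahead=/ remaining=[/ num / ( num * id ) $]
Step 2: reduce F->num. Stack=[F] ptr=1 lookahead=/ remaining=[/ num / ( num * id ) $]
Step 3: reduce T->F. Stack=[T] ptr=1 lookahead=/ remaining=[/ num / ( num * id ) $]
Step 4: shift /. Stack=[T /] ptr=2 lookahead=num remaining=[num / ( num * id ) $]
Step 5: shift num. Stack=[T / num] ptr=3 lookahead=/ remaining=[/ ( num * id ) $]
Step 6: reduce F->num. Stack=[T / F] ptr=3 lookahead=/ remaining=[/ ( num * id ) $]
Step 7: reduce T->T / F. Stack=[T] ptr=3 lookahead=/ remaining=[/ ( num * id ) $]
Step 8: shift /. Stack=[T /] ptr=4 lookahead=( remaining=[( num * id ) $]
Step 9: shift (. Stack=[T / (] ptr=5 lookahead=num remaining=[num * id ) $]
Step 10: shift num. Stack=[T / ( num] ptr=6 lookahead=* remaining=[* id ) $]
Step 11: reduce F->num. Stack=[T / ( F] ptr=6 lookahead=* remaining=[* id ) $]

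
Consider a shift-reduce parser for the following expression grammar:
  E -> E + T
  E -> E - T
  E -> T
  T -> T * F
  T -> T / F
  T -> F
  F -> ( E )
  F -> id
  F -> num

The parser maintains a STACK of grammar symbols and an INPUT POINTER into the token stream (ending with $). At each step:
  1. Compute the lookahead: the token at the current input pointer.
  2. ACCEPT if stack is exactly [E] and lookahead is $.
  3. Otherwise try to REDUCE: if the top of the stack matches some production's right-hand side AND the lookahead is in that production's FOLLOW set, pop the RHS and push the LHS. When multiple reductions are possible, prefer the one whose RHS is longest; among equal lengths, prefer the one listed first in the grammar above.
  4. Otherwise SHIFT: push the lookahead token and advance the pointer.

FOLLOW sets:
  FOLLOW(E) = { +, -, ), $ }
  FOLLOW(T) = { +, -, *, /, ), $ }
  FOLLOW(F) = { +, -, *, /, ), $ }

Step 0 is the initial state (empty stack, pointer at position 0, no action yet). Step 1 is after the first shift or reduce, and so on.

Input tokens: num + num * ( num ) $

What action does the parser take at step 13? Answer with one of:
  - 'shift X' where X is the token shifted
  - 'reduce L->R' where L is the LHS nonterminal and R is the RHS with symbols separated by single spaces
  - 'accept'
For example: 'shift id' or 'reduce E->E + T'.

Step 1: shift num. Stack=[num] ptr=1 lookahead=+ remaining=[+ num * ( num ) $]
Step 2: reduce F->num. Stack=[F] ptr=1 lookahead=+ remaining=[+ num * ( num ) $]
Step 3: reduce T->F. Stack=[T] ptr=1 lookahead=+ remaining=[+ num * ( num ) $]
Step 4: reduce E->T. Stack=[E] ptr=1 lookahead=+ remaining=[+ num * ( num ) $]
Step 5: shift +. Stack=[E +] ptr=2 lookahead=num remaining=[num * ( num ) $]
Step 6: shift num. Stack=[E + num] ptr=3 lookahead=* remaining=[* ( num ) $]
Step 7: reduce F->num. Stack=[E + F] ptr=3 lookahead=* remaining=[* ( num ) $]
Step 8: reduce T->F. Stack=[E + T] ptr=3 lookahead=* remaining=[* ( num ) $]
Step 9: shift *. Stack=[E + T *] ptr=4 lookahead=( remaining=[( num ) $]
Step 10: shift (. Stack=[E + T * (] ptr=5 lookahead=num remaining=[num ) $]
Step 11: shift num. Stack=[E + T * ( num] ptr=6 lookahead=) remaining=[) $]
Step 12: reduce F->num. Stack=[E + T * ( F] ptr=6 lookahead=) remaining=[) $]
Step 13: reduce T->F. Stack=[E + T * ( T] ptr=6 lookahead=) remaining=[) $]

Answer: reduce T->F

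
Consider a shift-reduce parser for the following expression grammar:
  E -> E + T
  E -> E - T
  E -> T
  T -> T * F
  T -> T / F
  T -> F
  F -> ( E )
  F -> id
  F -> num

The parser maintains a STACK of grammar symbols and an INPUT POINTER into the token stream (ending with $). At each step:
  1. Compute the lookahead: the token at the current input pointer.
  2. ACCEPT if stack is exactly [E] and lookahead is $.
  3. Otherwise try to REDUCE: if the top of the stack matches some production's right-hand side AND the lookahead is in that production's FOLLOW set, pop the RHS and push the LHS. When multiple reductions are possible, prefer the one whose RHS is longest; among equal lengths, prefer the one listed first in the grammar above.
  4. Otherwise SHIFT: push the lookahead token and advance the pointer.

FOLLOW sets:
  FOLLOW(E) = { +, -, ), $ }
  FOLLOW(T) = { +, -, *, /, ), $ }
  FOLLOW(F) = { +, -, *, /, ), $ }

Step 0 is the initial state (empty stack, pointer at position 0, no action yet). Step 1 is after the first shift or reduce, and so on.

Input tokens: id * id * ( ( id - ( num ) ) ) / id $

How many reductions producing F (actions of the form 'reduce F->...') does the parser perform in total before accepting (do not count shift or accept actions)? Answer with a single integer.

Answer: 8

Derivation:
Step 1: shift id. Stack=[id] ptr=1 lookahead=* remaining=[* id * ( ( id - ( num ) ) ) / id $]
Step 2: reduce F->id. Stack=[F] ptr=1 lookahead=* remaining=[* id * ( ( id - ( num ) ) ) / id $]
Step 3: reduce T->F. Stack=[T] ptr=1 lookahead=* remaining=[* id * ( ( id - ( num ) ) ) / id $]
Step 4: shift *. Stack=[T *] ptr=2 lookahead=id remaining=[id * ( ( id - ( num ) ) ) / id $]
Step 5: shift id. Stack=[T * id] ptr=3 lookahead=* remaining=[* ( ( id - ( num ) ) ) / id $]
Step 6: reduce F->id. Stack=[T * F] ptr=3 lookahead=* remaining=[* ( ( id - ( num ) ) ) / id $]
Step 7: reduce T->T * F. Stack=[T] ptr=3 lookahead=* remaining=[* ( ( id - ( num ) ) ) / id $]
Step 8: shift *. Stack=[T *] ptr=4 lookahead=( remaining=[( ( id - ( num ) ) ) / id $]
Step 9: shift (. Stack=[T * (] ptr=5 lookahead=( remaining=[( id - ( num ) ) ) / id $]
Step 10: shift (. Stack=[T * ( (] ptr=6 lookahead=id remaining=[id - ( num ) ) ) / id $]
Step 11: shift id. Stack=[T * ( ( id] ptr=7 lookahead=- remaining=[- ( num ) ) ) / id $]
Step 12: reduce F->id. Stack=[T * ( ( F] ptr=7 lookahead=- remaining=[- ( num ) ) ) / id $]
Step 13: reduce T->F. Stack=[T * ( ( T] ptr=7 lookahead=- remaining=[- ( num ) ) ) / id $]
Step 14: reduce E->T. Stack=[T * ( ( E] ptr=7 lookahead=- remaining=[- ( num ) ) ) / id $]
Step 15: shift -. Stack=[T * ( ( E -] ptr=8 lookahead=( remaining=[( num ) ) ) / id $]
Step 16: shift (. Stack=[T * ( ( E - (] ptr=9 lookahead=num remaining=[num ) ) ) / id $]
Step 17: shift num. Stack=[T * ( ( E - ( num] ptr=10 lookahead=) remaining=[) ) ) / id $]
Step 18: reduce F->num. Stack=[T * ( ( E - ( F] ptr=10 lookahead=) remaining=[) ) ) / id $]
Step 19: reduce T->F. Stack=[T * ( ( E - ( T] ptr=10 lookahead=) remaining=[) ) ) / id $]
Step 20: reduce E->T. Stack=[T * ( ( E - ( E] ptr=10 lookahead=) remaining=[) ) ) / id $]
Step 21: shift ). Stack=[T * ( ( E - ( E )] ptr=11 lookahead=) remaining=[) ) / id $]
Step 22: reduce F->( E ). Stack=[T * ( ( E - F] ptr=11 lookahead=) remaining=[) ) / id $]
Step 23: reduce T->F. Stack=[T * ( ( E - T] ptr=11 lookahead=) remaining=[) ) / id $]
Step 24: reduce E->E - T. Stack=[T * ( ( E] ptr=11 lookahead=) remaining=[) ) / id $]
Step 25: shift ). Stack=[T * ( ( E )] ptr=12 lookahead=) remaining=[) / id $]
Step 26: reduce F->( E ). Stack=[T * ( F] ptr=12 lookahead=) remaining=[) / id $]
Step 27: reduce T->F. Stack=[T * ( T] ptr=12 lookahead=) remaining=[) / id $]
Step 28: reduce E->T. Stack=[T * ( E] ptr=12 lookahead=) remaining=[) / id $]
Step 29: shift ). Stack=[T * ( E )] ptr=13 lookahead=/ remaining=[/ id $]
Step 30: reduce F->( E ). Stack=[T * F] ptr=13 lookahead=/ remaining=[/ id $]
Step 31: reduce T->T * F. Stack=[T] ptr=13 lookahead=/ remaining=[/ id $]
Step 32: shift /. Stack=[T /] ptr=14 lookahead=id remaining=[id $]
Step 33: shift id. Stack=[T / id] ptr=15 lookahead=$ remaining=[$]
Step 34: reduce F->id. Stack=[T / F] ptr=15 lookahead=$ remaining=[$]
Step 35: reduce T->T / F. Stack=[T] ptr=15 lookahead=$ remaining=[$]
Step 36: reduce E->T. Stack=[E] ptr=15 lookahead=$ remaining=[$]
Step 37: accept. Stack=[E] ptr=15 lookahead=$ remaining=[$]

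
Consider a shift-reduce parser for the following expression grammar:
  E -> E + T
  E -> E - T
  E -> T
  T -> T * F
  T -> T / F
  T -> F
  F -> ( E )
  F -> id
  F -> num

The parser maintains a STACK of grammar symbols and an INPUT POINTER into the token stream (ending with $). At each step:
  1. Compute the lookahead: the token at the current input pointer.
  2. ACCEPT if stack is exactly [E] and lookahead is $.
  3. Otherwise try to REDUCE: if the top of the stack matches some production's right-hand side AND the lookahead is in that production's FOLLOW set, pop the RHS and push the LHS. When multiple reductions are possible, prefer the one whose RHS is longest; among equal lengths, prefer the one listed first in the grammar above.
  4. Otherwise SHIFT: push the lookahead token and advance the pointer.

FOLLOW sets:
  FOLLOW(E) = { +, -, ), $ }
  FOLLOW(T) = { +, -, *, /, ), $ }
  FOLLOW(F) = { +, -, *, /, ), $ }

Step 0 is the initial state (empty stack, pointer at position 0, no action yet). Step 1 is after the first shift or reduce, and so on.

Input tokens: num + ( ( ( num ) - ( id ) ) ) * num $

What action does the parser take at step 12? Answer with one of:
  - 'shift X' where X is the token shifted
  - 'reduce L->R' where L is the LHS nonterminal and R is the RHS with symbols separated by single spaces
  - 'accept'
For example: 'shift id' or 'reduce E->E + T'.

Step 1: shift num. Stack=[num] ptr=1 lookahead=+ remaining=[+ ( ( ( num ) - ( id ) ) ) * num $]
Step 2: reduce F->num. Stack=[F] ptr=1 lookahead=+ remaining=[+ ( ( ( num ) - ( id ) ) ) * num $]
Step 3: reduce T->F. Stack=[T] ptr=1 lookahead=+ remaining=[+ ( ( ( num ) - ( id ) ) ) * num $]
Step 4: reduce E->T. Stack=[E] ptr=1 lookahead=+ remaining=[+ ( ( ( num ) - ( id ) ) ) * num $]
Step 5: shift +. Stack=[E +] ptr=2 lookahead=( remaining=[( ( ( num ) - ( id ) ) ) * num $]
Step 6: shift (. Stack=[E + (] ptr=3 lookahead=( remaining=[( ( num ) - ( id ) ) ) * num $]
Step 7: shift (. Stack=[E + ( (] ptr=4 lookahead=( remaining=[( num ) - ( id ) ) ) * num $]
Step 8: shift (. Stack=[E + ( ( (] ptr=5 lookahead=num remaining=[num ) - ( id ) ) ) * num $]
Step 9: shift num. Stack=[E + ( ( ( num] ptr=6 lookahead=) remaining=[) - ( id ) ) ) * num $]
Step 10: reduce F->num. Stack=[E + ( ( ( F] ptr=6 lookahead=) remaining=[) - ( id ) ) ) * num $]
Step 11: reduce T->F. Stack=[E + ( ( ( T] ptr=6 lookahead=) remaining=[) - ( id ) ) ) * num $]
Step 12: reduce E->T. Stack=[E + ( ( ( E] ptr=6 lookahead=) remaining=[) - ( id ) ) ) * num $]

Answer: reduce E->T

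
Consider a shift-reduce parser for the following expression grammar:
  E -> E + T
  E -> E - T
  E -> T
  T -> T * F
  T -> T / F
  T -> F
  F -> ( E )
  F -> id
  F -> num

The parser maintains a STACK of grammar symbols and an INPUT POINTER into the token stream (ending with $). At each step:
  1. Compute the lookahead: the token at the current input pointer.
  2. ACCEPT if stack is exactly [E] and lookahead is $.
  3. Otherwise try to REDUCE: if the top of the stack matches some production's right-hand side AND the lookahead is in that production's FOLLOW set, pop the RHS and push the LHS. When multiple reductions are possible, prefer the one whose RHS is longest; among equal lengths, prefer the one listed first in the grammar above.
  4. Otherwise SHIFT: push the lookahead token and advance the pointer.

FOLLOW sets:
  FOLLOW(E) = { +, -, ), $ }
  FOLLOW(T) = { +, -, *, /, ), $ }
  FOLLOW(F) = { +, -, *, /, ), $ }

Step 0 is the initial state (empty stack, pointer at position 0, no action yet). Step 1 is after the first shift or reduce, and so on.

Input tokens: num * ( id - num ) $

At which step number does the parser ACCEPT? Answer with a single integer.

Step 1: shift num. Stack=[num] ptr=1 lookahead=* remaining=[* ( id - num ) $]
Step 2: reduce F->num. Stack=[F] ptr=1 lookahead=* remaining=[* ( id - num ) $]
Step 3: reduce T->F. Stack=[T] ptr=1 lookahead=* remaining=[* ( id - num ) $]
Step 4: shift *. Stack=[T *] ptr=2 lookahead=( remaining=[( id - num ) $]
Step 5: shift (. Stack=[T * (] ptr=3 lookahead=id remaining=[id - num ) $]
Step 6: shift id. Stack=[T * ( id] ptr=4 lookahead=- remaining=[- num ) $]
Step 7: reduce F->id. Stack=[T * ( F] ptr=4 lookahead=- remaining=[- num ) $]
Step 8: reduce T->F. Stack=[T * ( T] ptr=4 lookahead=- remaining=[- num ) $]
Step 9: reduce E->T. Stack=[T * ( E] ptr=4 lookahead=- remaining=[- num ) $]
Step 10: shift -. Stack=[T * ( E -] ptr=5 lookahead=num remaining=[num ) $]
Step 11: shift num. Stack=[T * ( E - num] ptr=6 lookahead=) remaining=[) $]
Step 12: reduce F->num. Stack=[T * ( E - F] ptr=6 lookahead=) remaining=[) $]
Step 13: reduce T->F. Stack=[T * ( E - T] ptr=6 lookahead=) remaining=[) $]
Step 14: reduce E->E - T. Stack=[T * ( E] ptr=6 lookahead=) remaining=[) $]
Step 15: shift ). Stack=[T * ( E )] ptr=7 lookahead=$ remaining=[$]
Step 16: reduce F->( E ). Stack=[T * F] ptr=7 lookahead=$ remaining=[$]
Step 17: reduce T->T * F. Stack=[T] ptr=7 lookahead=$ remaining=[$]
Step 18: reduce E->T. Stack=[E] ptr=7 lookahead=$ remaining=[$]
Step 19: accept. Stack=[E] ptr=7 lookahead=$ remaining=[$]

Answer: 19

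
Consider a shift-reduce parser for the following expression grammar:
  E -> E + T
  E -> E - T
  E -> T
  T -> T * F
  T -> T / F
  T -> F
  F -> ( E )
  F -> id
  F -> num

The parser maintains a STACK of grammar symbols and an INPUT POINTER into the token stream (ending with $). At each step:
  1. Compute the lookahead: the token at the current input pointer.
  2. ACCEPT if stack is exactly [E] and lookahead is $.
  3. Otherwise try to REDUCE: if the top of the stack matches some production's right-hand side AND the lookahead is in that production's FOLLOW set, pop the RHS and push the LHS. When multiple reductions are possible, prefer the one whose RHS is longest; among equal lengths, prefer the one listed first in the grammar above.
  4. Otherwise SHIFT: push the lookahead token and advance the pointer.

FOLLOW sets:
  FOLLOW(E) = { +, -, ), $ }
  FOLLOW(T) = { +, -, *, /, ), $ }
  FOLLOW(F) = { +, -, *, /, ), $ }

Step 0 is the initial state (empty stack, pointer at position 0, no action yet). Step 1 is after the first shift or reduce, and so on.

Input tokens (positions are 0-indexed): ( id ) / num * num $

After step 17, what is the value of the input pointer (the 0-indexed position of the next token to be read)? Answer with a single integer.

Answer: 7

Derivation:
Step 1: shift (. Stack=[(] ptr=1 lookahead=id remaining=[id ) / num * num $]
Step 2: shift id. Stack=[( id] ptr=2 lookahead=) remaining=[) / num * num $]
Step 3: reduce F->id. Stack=[( F] ptr=2 lookahead=) remaining=[) / num * num $]
Step 4: reduce T->F. Stack=[( T] ptr=2 lookahead=) remaining=[) / num * num $]
Step 5: reduce E->T. Stack=[( E] ptr=2 lookahead=) remaining=[) / num * num $]
Step 6: shift ). Stack=[( E )] ptr=3 lookahead=/ remaining=[/ num * num $]
Step 7: reduce F->( E ). Stack=[F] ptr=3 lookahead=/ remaining=[/ num * num $]
Step 8: reduce T->F. Stack=[T] ptr=3 lookahead=/ remaining=[/ num * num $]
Step 9: shift /. Stack=[T /] ptr=4 lookahead=num remaining=[num * num $]
Step 10: shift num. Stack=[T / num] ptr=5 lookahead=* remaining=[* num $]
Step 11: reduce F->num. Stack=[T / F] ptr=5 lookahead=* remaining=[* num $]
Step 12: reduce T->T / F. Stack=[T] ptr=5 lookahead=* remaining=[* num $]
Step 13: shift *. Stack=[T *] ptr=6 lookahead=num remaining=[num $]
Step 14: shift num. Stack=[T * num] ptr=7 lookahead=$ remaining=[$]
Step 15: reduce F->num. Stack=[T * F] ptr=7 lookahead=$ remaining=[$]
Step 16: reduce T->T * F. Stack=[T] ptr=7 lookahead=$ remaining=[$]
Step 17: reduce E->T. Stack=[E] ptr=7 lookahead=$ remaining=[$]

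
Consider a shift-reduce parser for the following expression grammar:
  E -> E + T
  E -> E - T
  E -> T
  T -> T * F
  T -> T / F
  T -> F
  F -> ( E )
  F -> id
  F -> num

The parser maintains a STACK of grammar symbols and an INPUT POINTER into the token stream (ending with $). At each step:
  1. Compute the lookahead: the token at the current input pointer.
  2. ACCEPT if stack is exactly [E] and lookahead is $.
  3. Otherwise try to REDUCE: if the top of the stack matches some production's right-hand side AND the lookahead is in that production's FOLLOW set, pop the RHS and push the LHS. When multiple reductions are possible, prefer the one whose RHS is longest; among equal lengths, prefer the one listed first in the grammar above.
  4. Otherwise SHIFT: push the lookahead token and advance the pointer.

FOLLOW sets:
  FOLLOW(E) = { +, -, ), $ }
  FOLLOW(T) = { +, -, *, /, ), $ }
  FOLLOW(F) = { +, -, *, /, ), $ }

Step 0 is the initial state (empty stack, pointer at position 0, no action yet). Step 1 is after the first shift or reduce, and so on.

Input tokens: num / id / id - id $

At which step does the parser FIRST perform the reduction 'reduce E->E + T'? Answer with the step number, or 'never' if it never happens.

Step 1: shift num. Stack=[num] ptr=1 lookahead=/ remaining=[/ id / id - id $]
Step 2: reduce F->num. Stack=[F] ptr=1 lookahead=/ remaining=[/ id / id - id $]
Step 3: reduce T->F. Stack=[T] ptr=1 lookahead=/ remaining=[/ id / id - id $]
Step 4: shift /. Stack=[T /] ptr=2 lookahead=id remaining=[id / id - id $]
Step 5: shift id. Stack=[T / id] ptr=3 lookahead=/ remaining=[/ id - id $]
Step 6: reduce F->id. Stack=[T / F] ptr=3 lookahead=/ remaining=[/ id - id $]
Step 7: reduce T->T / F. Stack=[T] ptr=3 lookahead=/ remaining=[/ id - id $]
Step 8: shift /. Stack=[T /] ptr=4 lookahead=id remaining=[id - id $]
Step 9: shift id. Stack=[T / id] ptr=5 lookahead=- remaining=[- id $]
Step 10: reduce F->id. Stack=[T / F] ptr=5 lookahead=- remaining=[- id $]
Step 11: reduce T->T / F. Stack=[T] ptr=5 lookahead=- remaining=[- id $]
Step 12: reduce E->T. Stack=[E] ptr=5 lookahead=- remaining=[- id $]
Step 13: shift -. Stack=[E -] ptr=6 lookahead=id remaining=[id $]
Step 14: shift id. Stack=[E - id] ptr=7 lookahead=$ remaining=[$]
Step 15: reduce F->id. Stack=[E - F] ptr=7 lookahead=$ remaining=[$]
Step 16: reduce T->F. Stack=[E - T] ptr=7 lookahead=$ remaining=[$]
Step 17: reduce E->E - T. Stack=[E] ptr=7 lookahead=$ remaining=[$]
Step 18: accept. Stack=[E] ptr=7 lookahead=$ remaining=[$]

Answer: never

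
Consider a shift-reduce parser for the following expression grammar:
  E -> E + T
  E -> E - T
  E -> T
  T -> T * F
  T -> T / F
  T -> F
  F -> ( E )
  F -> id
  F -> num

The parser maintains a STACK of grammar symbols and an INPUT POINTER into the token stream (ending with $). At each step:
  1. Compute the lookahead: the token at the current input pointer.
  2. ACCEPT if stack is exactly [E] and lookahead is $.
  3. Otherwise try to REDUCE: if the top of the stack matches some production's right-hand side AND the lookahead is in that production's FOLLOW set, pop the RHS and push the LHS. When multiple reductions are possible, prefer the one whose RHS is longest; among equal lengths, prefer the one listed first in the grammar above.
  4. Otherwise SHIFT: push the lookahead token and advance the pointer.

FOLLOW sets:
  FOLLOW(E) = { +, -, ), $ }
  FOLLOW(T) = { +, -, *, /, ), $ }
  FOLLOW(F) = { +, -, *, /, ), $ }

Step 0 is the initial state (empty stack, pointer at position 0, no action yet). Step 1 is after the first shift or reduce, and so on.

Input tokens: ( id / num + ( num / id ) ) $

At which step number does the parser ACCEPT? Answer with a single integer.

Answer: 28

Derivation:
Step 1: shift (. Stack=[(] ptr=1 lookahead=id remaining=[id / num + ( num / id ) ) $]
Step 2: shift id. Stack=[( id] ptr=2 lookahead=/ remaining=[/ num + ( num / id ) ) $]
Step 3: reduce F->id. Stack=[( F] ptr=2 lookahead=/ remaining=[/ num + ( num / id ) ) $]
Step 4: reduce T->F. Stack=[( T] ptr=2 lookahead=/ remaining=[/ num + ( num / id ) ) $]
Step 5: shift /. Stack=[( T /] ptr=3 lookahead=num remaining=[num + ( num / id ) ) $]
Step 6: shift num. Stack=[( T / num] ptr=4 lookahead=+ remaining=[+ ( num / id ) ) $]
Step 7: reduce F->num. Stack=[( T / F] ptr=4 lookahead=+ remaining=[+ ( num / id ) ) $]
Step 8: reduce T->T / F. Stack=[( T] ptr=4 lookahead=+ remaining=[+ ( num / id ) ) $]
Step 9: reduce E->T. Stack=[( E] ptr=4 lookahead=+ remaining=[+ ( num / id ) ) $]
Step 10: shift +. Stack=[( E +] ptr=5 lookahead=( remaining=[( num / id ) ) $]
Step 11: shift (. Stack=[( E + (] ptr=6 lookahead=num remaining=[num / id ) ) $]
Step 12: shift num. Stack=[( E + ( num] ptr=7 lookahead=/ remaining=[/ id ) ) $]
Step 13: reduce F->num. Stack=[( E + ( F] ptr=7 lookahead=/ remaining=[/ id ) ) $]
Step 14: reduce T->F. Stack=[( E + ( T] ptr=7 lookahead=/ remaining=[/ id ) ) $]
Step 15: shift /. Stack=[( E + ( T /] ptr=8 lookahead=id remaining=[id ) ) $]
Step 16: shift id. Stack=[( E + ( T / id] ptr=9 lookahead=) remaining=[) ) $]
Step 17: reduce F->id. Stack=[( E + ( T / F] ptr=9 lookahead=) remaining=[) ) $]
Step 18: reduce T->T / F. Stack=[( E + ( T] ptr=9 lookahead=) remaining=[) ) $]
Step 19: reduce E->T. Stack=[( E + ( E] ptr=9 lookahead=) remaining=[) ) $]
Step 20: shift ). Stack=[( E + ( E )] ptr=10 lookahead=) remaining=[) $]
Step 21: reduce F->( E ). Stack=[( E + F] ptr=10 lookahead=) remaining=[) $]
Step 22: reduce T->F. Stack=[( E + T] ptr=10 lookahead=) remaining=[) $]
Step 23: reduce E->E + T. Stack=[( E] ptr=10 lookahead=) remaining=[) $]
Step 24: shift ). Stack=[( E )] ptr=11 lookahead=$ remaining=[$]
Step 25: reduce F->( E ). Stack=[F] ptr=11 lookahead=$ remaining=[$]
Step 26: reduce T->F. Stack=[T] ptr=11 lookahead=$ remaining=[$]
Step 27: reduce E->T. Stack=[E] ptr=11 lookahead=$ remaining=[$]
Step 28: accept. Stack=[E] ptr=11 lookahead=$ remaining=[$]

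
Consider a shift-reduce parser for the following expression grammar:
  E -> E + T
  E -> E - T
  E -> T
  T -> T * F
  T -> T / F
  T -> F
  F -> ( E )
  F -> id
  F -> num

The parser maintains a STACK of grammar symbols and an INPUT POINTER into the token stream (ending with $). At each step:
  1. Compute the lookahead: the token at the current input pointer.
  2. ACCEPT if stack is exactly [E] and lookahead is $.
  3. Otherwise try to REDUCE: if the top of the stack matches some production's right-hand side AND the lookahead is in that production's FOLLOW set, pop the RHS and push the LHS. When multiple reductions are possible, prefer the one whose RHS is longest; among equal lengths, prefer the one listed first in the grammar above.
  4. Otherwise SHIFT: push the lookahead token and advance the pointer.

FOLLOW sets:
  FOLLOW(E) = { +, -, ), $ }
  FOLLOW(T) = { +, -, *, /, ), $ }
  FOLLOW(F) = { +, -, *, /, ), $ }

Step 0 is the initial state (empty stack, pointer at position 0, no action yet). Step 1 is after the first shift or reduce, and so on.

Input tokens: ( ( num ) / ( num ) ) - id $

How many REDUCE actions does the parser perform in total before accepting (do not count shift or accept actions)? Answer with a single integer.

Answer: 17

Derivation:
Step 1: shift (. Stack=[(] ptr=1 lookahead=( remaining=[( num ) / ( num ) ) - id $]
Step 2: shift (. Stack=[( (] ptr=2 lookahead=num remaining=[num ) / ( num ) ) - id $]
Step 3: shift num. Stack=[( ( num] ptr=3 lookahead=) remaining=[) / ( num ) ) - id $]
Step 4: reduce F->num. Stack=[( ( F] ptr=3 lookahead=) remaining=[) / ( num ) ) - id $]
Step 5: reduce T->F. Stack=[( ( T] ptr=3 lookahead=) remaining=[) / ( num ) ) - id $]
Step 6: reduce E->T. Stack=[( ( E] ptr=3 lookahead=) remaining=[) / ( num ) ) - id $]
Step 7: shift ). Stack=[( ( E )] ptr=4 lookahead=/ remaining=[/ ( num ) ) - id $]
Step 8: reduce F->( E ). Stack=[( F] ptr=4 lookahead=/ remaining=[/ ( num ) ) - id $]
Step 9: reduce T->F. Stack=[( T] ptr=4 lookahead=/ remaining=[/ ( num ) ) - id $]
Step 10: shift /. Stack=[( T /] ptr=5 lookahead=( remaining=[( num ) ) - id $]
Step 11: shift (. Stack=[( T / (] ptr=6 lookahead=num remaining=[num ) ) - id $]
Step 12: shift num. Stack=[( T / ( num] ptr=7 lookahead=) remaining=[) ) - id $]
Step 13: reduce F->num. Stack=[( T / ( F] ptr=7 lookahead=) remaining=[) ) - id $]
Step 14: reduce T->F. Stack=[( T / ( T] ptr=7 lookahead=) remaining=[) ) - id $]
Step 15: reduce E->T. Stack=[( T / ( E] ptr=7 lookahead=) remaining=[) ) - id $]
Step 16: shift ). Stack=[( T / ( E )] ptr=8 lookahead=) remaining=[) - id $]
Step 17: reduce F->( E ). Stack=[( T / F] ptr=8 lookahead=) remaining=[) - id $]
Step 18: reduce T->T / F. Stack=[( T] ptr=8 lookahead=) remaining=[) - id $]
Step 19: reduce E->T. Stack=[( E] ptr=8 lookahead=) remaining=[) - id $]
Step 20: shift ). Stack=[( E )] ptr=9 lookahead=- remaining=[- id $]
Step 21: reduce F->( E ). Stack=[F] ptr=9 lookahead=- remaining=[- id $]
Step 22: reduce T->F. Stack=[T] ptr=9 lookahead=- remaining=[- id $]
Step 23: reduce E->T. Stack=[E] ptr=9 lookahead=- remaining=[- id $]
Step 24: shift -. Stack=[E -] ptr=10 lookahead=id remaining=[id $]
Step 25: shift id. Stack=[E - id] ptr=11 lookahead=$ remaining=[$]
Step 26: reduce F->id. Stack=[E - F] ptr=11 lookahead=$ remaining=[$]
Step 27: reduce T->F. Stack=[E - T] ptr=11 lookahead=$ remaining=[$]
Step 28: reduce E->E - T. Stack=[E] ptr=11 lookahead=$ remaining=[$]
Step 29: accept. Stack=[E] ptr=11 lookahead=$ remaining=[$]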